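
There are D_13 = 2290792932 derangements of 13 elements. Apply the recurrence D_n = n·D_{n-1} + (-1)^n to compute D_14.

D_14 = 14·2290792932 + 1 = 32071101049.

32071101049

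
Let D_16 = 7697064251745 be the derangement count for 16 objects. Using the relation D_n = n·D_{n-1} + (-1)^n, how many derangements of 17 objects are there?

D_17 = 17·7697064251745 - 1 = 130850092279664.

130850092279664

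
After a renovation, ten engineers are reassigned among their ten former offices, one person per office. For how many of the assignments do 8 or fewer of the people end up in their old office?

3628799

Sum C(10,i)·!(10-i) for i = 0..8:
  i=0: C(10,0)·!10 = 1·1334961 = 1334961
  i=1: C(10,1)·!9 = 10·133496 = 1334960
  i=2: C(10,2)·!8 = 45·14833 = 667485
  i=3: C(10,3)·!7 = 120·1854 = 222480
  i=4: C(10,4)·!6 = 210·265 = 55650
  i=5: C(10,5)·!5 = 252·44 = 11088
  i=6: C(10,6)·!4 = 210·9 = 1890
  i=7: C(10,7)·!3 = 120·2 = 240
  i=8: C(10,8)·!2 = 45·1 = 45
Total = 3628799.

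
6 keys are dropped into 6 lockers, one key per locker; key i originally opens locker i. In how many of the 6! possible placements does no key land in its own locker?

265

By inclusion-exclusion, !6 = Σ (-1)^k · 6!/k! for k=0..6
= 6! - 6!/1! + 6!/2! - 6!/3! + 6!/4! - 6!/5! + 6!/6!
= 720 - 720 + 360 - 120 + 30 - 6 + 1
= 265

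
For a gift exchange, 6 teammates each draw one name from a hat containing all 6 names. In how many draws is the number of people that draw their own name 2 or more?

# with exactly i fixed is C(6,i)·!(6-i); sum over i=2..6:
  i=2: C(6,2)·!4 = 15·9 = 135
  i=3: C(6,3)·!3 = 20·2 = 40
  i=4: C(6,4)·!2 = 15·1 = 15
  i=5: C(6,5)·!1 = 6·0 = 0
  i=6: C(6,6)·!0 = 1·1 = 1
Total = 191.

191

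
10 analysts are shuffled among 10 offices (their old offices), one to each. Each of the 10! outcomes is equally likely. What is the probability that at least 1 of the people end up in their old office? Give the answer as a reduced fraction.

28319/44800

Favorable outcomes: Σ_{i≥1} C(10,i)·!(10-i) = 10·133496 + 45·14833 + 120·1854 + 210·265 + 252·44 + 210·9 + 120·2 + 45·1 + 10·0 + 1·1 = 2293839.
Total outcomes: 10! = 3628800.
Probability = 2293839/3628800 = 28319/44800.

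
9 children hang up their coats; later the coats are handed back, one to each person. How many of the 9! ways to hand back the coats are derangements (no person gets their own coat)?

The subfactorial !9 = [9!/e] (nearest integer).
9! = 362880, and 362880/e ≈ 133496.09, so !9 = 133496.

133496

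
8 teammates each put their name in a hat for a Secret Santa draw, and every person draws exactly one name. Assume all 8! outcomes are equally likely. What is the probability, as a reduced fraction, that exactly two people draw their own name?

Favorable outcomes: C(8,2)·!6 = 28·265 = 7420.
Total outcomes: 8! = 40320.
Probability = 7420/40320 = 53/288.

53/288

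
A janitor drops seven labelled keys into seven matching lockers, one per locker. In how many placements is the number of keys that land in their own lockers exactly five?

21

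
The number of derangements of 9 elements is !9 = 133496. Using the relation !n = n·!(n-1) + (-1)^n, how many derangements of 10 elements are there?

!10 = 10·133496 + 1 = 1334961.

1334961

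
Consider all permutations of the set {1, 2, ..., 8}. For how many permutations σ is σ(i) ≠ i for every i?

The subfactorial !8 = [8!/e] (nearest integer).
8! = 40320, and 40320/e ≈ 14832.90, so !8 = 14833.

14833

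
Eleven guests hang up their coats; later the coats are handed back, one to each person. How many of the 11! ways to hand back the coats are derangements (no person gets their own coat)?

14684570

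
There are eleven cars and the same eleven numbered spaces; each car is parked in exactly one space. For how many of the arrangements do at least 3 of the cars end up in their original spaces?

3205379

Sum C(11,i)·!(11-i) for i = 3..11:
  i=3: C(11,3)·!8 = 165·14833 = 2447445
  i=4: C(11,4)·!7 = 330·1854 = 611820
  i=5: C(11,5)·!6 = 462·265 = 122430
  i=6: C(11,6)·!5 = 462·44 = 20328
  i=7: C(11,7)·!4 = 330·9 = 2970
  i=8: C(11,8)·!3 = 165·2 = 330
  i=9: C(11,9)·!2 = 55·1 = 55
  i=10: C(11,10)·!1 = 11·0 = 0
  i=11: C(11,11)·!0 = 1·1 = 1
Total = 3205379.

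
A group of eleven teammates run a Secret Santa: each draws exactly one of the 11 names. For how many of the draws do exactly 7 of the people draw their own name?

2970

Choose which 7 of the 11 are fixed: C(11,7) = 330.
The other 4 form a derangement: !4 = 9.
Total: 330 × 9 = 2970.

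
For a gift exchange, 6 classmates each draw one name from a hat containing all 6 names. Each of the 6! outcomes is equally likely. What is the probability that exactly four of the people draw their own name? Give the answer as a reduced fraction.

Favorable outcomes: C(6,4)·!2 = 15·1 = 15.
Total outcomes: 6! = 720.
Probability = 15/720 = 1/48.

1/48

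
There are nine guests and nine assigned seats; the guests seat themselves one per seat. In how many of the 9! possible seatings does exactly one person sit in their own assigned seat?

133497

Choose which one of the 9 is fixed: C(9,1) = 9.
The other 8 form a derangement: !8 = 14833.
Total: 9 × 14833 = 133497.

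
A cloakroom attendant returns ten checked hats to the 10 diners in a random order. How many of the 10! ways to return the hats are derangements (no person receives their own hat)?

1334961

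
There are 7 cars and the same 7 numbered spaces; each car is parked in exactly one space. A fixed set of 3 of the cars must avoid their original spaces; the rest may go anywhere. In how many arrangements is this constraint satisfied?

3216

Inclusion-exclusion on the 3 forbidden self-matches:
Σ_{j=0}^{3} (-1)^j C(3,j)(7-j)!
= C(3,0)·7! - C(3,1)·6! + C(3,2)·5! - C(3,3)·4!
= 5040 - 2160 + 360 - 24
= 3216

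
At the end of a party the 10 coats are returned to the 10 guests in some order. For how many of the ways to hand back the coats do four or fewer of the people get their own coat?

3615536

# with exactly i fixed is C(10,i)·!(10-i); sum over i=0..4:
  i=0: C(10,0)·!10 = 1·1334961 = 1334961
  i=1: C(10,1)·!9 = 10·133496 = 1334960
  i=2: C(10,2)·!8 = 45·14833 = 667485
  i=3: C(10,3)·!7 = 120·1854 = 222480
  i=4: C(10,4)·!6 = 210·265 = 55650
Total = 3615536.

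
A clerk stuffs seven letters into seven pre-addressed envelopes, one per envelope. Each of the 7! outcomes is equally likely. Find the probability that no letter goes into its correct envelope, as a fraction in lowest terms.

103/280

Favorable outcomes: !7 = 1854.
Total outcomes: 7! = 5040.
Probability = 1854/5040 = 103/280.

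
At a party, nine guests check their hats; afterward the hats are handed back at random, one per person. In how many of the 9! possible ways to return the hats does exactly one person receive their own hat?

133497

Choose which one of the 9 is fixed: C(9,1) = 9.
The other 8 form a derangement: !8 = 14833.
Total: 9 × 14833 = 133497.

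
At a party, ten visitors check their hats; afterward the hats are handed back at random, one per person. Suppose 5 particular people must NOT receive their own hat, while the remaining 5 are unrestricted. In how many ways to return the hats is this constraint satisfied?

2170680

Inclusion-exclusion on the 5 forbidden self-matches:
Σ_{j=0}^{5} (-1)^j C(5,j)(10-j)!
= C(5,0)·10! - C(5,1)·9! + C(5,2)·8! - C(5,3)·7! + C(5,4)·6! - C(5,5)·5!
= 3628800 - 1814400 + 403200 - 50400 + 3600 - 120
= 2170680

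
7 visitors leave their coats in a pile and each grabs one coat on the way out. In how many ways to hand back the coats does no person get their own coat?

1854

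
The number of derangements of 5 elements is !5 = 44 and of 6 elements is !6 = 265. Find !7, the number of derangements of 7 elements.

1854

!7 = (7-1)·(!6 + !5) = 6·(265 + 44) = 6·309 = 1854.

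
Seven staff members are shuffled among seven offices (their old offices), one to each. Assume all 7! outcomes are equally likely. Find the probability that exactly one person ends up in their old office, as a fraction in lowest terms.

Favorable outcomes: C(7,1)·!6 = 7·265 = 1855.
Total outcomes: 7! = 5040.
Probability = 1855/5040 = 53/144.

53/144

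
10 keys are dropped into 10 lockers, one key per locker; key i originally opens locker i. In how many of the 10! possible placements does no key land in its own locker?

1334961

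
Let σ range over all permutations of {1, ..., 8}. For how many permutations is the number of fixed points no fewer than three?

# with exactly i fixed is C(8,i)·!(8-i); sum over i=3..8:
  i=3: C(8,3)·!5 = 56·44 = 2464
  i=4: C(8,4)·!4 = 70·9 = 630
  i=5: C(8,5)·!3 = 56·2 = 112
  i=6: C(8,6)·!2 = 28·1 = 28
  i=7: C(8,7)·!1 = 8·0 = 0
  i=8: C(8,8)·!0 = 1·1 = 1
Total = 3235.

3235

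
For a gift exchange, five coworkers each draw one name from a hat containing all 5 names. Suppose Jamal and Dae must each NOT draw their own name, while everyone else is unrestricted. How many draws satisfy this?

Inclusion-exclusion on the 2 forbidden self-matches:
Σ_{j=0}^{2} (-1)^j C(2,j)(5-j)!
= C(2,0)·5! - C(2,1)·4! + C(2,2)·3!
= 120 - 48 + 6
= 78

78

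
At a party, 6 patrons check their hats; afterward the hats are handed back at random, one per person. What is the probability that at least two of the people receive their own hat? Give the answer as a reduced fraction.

Favorable outcomes: Σ_{i≥2} C(6,i)·!(6-i) = 15·9 + 20·2 + 15·1 + 6·0 + 1·1 = 191.
Total outcomes: 6! = 720.
Probability = 191/720 = 191/720.

191/720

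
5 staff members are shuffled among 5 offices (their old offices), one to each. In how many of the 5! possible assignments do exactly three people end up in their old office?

10

Choose which 3 of the 5 are fixed: C(5,3) = 10.
The remaining 2 must be deranged: !2 = 1.
Total: 10 × 1 = 10.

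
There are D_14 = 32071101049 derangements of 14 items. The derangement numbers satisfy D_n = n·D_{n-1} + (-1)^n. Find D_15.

D_15 = 15·32071101049 - 1 = 481066515734.

481066515734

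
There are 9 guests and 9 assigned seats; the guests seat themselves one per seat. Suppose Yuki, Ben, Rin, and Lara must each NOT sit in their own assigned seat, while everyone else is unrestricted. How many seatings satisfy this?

229080

Inclusion-exclusion on the 4 forbidden self-matches:
Σ_{j=0}^{4} (-1)^j C(4,j)(9-j)!
= C(4,0)·9! - C(4,1)·8! + C(4,2)·7! - C(4,3)·6! + C(4,4)·5!
= 362880 - 161280 + 30240 - 2880 + 120
= 229080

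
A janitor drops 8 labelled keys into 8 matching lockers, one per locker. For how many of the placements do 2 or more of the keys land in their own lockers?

10655

# with exactly i fixed is C(8,i)·!(8-i); sum over i=2..8:
  i=2: C(8,2)·!6 = 28·265 = 7420
  i=3: C(8,3)·!5 = 56·44 = 2464
  i=4: C(8,4)·!4 = 70·9 = 630
  i=5: C(8,5)·!3 = 56·2 = 112
  i=6: C(8,6)·!2 = 28·1 = 28
  i=7: C(8,7)·!1 = 8·0 = 0
  i=8: C(8,8)·!0 = 1·1 = 1
Total = 10655.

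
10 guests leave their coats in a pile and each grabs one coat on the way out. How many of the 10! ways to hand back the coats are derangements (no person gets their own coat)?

1334961

Use !n = n·!(n-1) + (-1)^n.
!10 = 10·133496 + 1 = 1334961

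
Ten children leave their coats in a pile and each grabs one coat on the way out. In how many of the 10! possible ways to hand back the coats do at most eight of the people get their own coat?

3628799

# with exactly i fixed is C(10,i)·!(10-i); sum over i=0..8:
  i=0: C(10,0)·!10 = 1·1334961 = 1334961
  i=1: C(10,1)·!9 = 10·133496 = 1334960
  i=2: C(10,2)·!8 = 45·14833 = 667485
  i=3: C(10,3)·!7 = 120·1854 = 222480
  i=4: C(10,4)·!6 = 210·265 = 55650
  i=5: C(10,5)·!5 = 252·44 = 11088
  i=6: C(10,6)·!4 = 210·9 = 1890
  i=7: C(10,7)·!3 = 120·2 = 240
  i=8: C(10,8)·!2 = 45·1 = 45
Total = 3628799.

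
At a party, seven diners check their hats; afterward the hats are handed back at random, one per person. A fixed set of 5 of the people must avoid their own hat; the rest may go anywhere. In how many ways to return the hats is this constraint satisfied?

2428

Inclusion-exclusion on the 5 forbidden self-matches:
Σ_{j=0}^{5} (-1)^j C(5,j)(7-j)!
= C(5,0)·7! - C(5,1)·6! + C(5,2)·5! - C(5,3)·4! + C(5,4)·3! - C(5,5)·2!
= 5040 - 3600 + 1200 - 240 + 30 - 2
= 2428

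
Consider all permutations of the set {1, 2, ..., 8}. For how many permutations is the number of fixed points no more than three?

39549

# with exactly i fixed is C(8,i)·!(8-i); sum over i=0..3:
  i=0: C(8,0)·!8 = 1·14833 = 14833
  i=1: C(8,1)·!7 = 8·1854 = 14832
  i=2: C(8,2)·!6 = 28·265 = 7420
  i=3: C(8,3)·!5 = 56·44 = 2464
Total = 39549.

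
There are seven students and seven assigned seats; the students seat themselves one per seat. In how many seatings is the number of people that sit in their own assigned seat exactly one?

1855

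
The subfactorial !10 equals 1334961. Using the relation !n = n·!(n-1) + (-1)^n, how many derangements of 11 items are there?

14684570

!11 = 11·1334961 - 1 = 14684570.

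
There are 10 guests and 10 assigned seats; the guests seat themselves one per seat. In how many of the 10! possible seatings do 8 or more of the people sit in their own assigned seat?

46

Sum C(10,i)·!(10-i) for i = 8..10:
  i=8: C(10,8)·!2 = 45·1 = 45
  i=9: C(10,9)·!1 = 10·0 = 0
  i=10: C(10,10)·!0 = 1·1 = 1
Total = 46.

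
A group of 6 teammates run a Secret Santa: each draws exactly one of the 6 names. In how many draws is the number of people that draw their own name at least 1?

# with exactly i fixed is C(6,i)·!(6-i); sum over i=1..6:
  i=1: C(6,1)·!5 = 6·44 = 264
  i=2: C(6,2)·!4 = 15·9 = 135
  i=3: C(6,3)·!3 = 20·2 = 40
  i=4: C(6,4)·!2 = 15·1 = 15
  i=5: C(6,5)·!1 = 6·0 = 0
  i=6: C(6,6)·!0 = 1·1 = 1
Total = 455.

455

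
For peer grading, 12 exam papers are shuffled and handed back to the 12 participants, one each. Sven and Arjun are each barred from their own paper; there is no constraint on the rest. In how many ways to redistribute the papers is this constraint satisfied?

Inclusion-exclusion on the 2 forbidden self-matches:
Σ_{j=0}^{2} (-1)^j C(2,j)(12-j)!
= C(2,0)·12! - C(2,1)·11! + C(2,2)·10!
= 479001600 - 79833600 + 3628800
= 402796800

402796800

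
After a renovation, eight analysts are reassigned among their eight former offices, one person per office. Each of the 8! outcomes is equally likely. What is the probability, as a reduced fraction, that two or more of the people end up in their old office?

2131/8064

Favorable outcomes: Σ_{i≥2} C(8,i)·!(8-i) = 28·265 + 56·44 + 70·9 + 56·2 + 28·1 + 8·0 + 1·1 = 10655.
Total outcomes: 8! = 40320.
Probability = 10655/40320 = 2131/8064.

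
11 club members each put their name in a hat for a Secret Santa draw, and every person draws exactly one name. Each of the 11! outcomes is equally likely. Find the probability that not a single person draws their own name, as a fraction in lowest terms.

1468457/3991680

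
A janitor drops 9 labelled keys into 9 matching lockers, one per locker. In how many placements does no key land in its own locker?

The number of derangements of 9 is !9 = Σ_{k=0}^{9} (-1)^k·9!/k!
= 9! - 9!/1! + 9!/2! - 9!/3! + 9!/4! - 9!/5! + 9!/6! - 9!/7! + 9!/8! - 9!/9!
= 362880 - 362880 + 181440 - 60480 + 15120 - 3024 + 504 - 72 + 9 - 1
= 133496

133496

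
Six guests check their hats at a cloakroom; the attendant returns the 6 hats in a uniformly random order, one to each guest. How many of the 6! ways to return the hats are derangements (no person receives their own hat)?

265

!6 is the nearest integer to 6!/e.
6! = 720, and 720/e ≈ 264.87, so !6 = 265.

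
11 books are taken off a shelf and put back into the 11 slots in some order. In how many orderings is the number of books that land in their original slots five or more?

Sum C(11,i)·!(11-i) for i = 5..11:
  i=5: C(11,5)·!6 = 462·265 = 122430
  i=6: C(11,6)·!5 = 462·44 = 20328
  i=7: C(11,7)·!4 = 330·9 = 2970
  i=8: C(11,8)·!3 = 165·2 = 330
  i=9: C(11,9)·!2 = 55·1 = 55
  i=10: C(11,10)·!1 = 11·0 = 0
  i=11: C(11,11)·!0 = 1·1 = 1
Total = 146114.

146114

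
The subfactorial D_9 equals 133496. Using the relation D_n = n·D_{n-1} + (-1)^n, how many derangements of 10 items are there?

1334961

D_10 = 10·133496 + 1 = 1334961.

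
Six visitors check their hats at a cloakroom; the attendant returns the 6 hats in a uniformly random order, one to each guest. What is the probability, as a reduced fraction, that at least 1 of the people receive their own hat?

Favorable outcomes: Σ_{i≥1} C(6,i)·!(6-i) = 6·44 + 15·9 + 20·2 + 15·1 + 6·0 + 1·1 = 455.
Total outcomes: 6! = 720.
Probability = 455/720 = 91/144.

91/144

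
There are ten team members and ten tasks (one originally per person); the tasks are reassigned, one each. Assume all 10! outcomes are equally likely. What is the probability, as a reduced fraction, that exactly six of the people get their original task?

1/1920

Favorable outcomes: C(10,6)·!4 = 210·9 = 1890.
Total outcomes: 10! = 3628800.
Probability = 1890/3628800 = 1/1920.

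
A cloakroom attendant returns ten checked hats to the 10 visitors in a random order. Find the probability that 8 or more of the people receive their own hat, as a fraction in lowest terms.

Favorable outcomes: Σ_{i≥8} C(10,i)·!(10-i) = 45·1 + 10·0 + 1·1 = 46.
Total outcomes: 10! = 3628800.
Probability = 46/3628800 = 23/1814400.

23/1814400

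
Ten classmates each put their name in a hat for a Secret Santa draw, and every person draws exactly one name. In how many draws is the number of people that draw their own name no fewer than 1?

2293839

Sum C(10,i)·!(10-i) for i = 1..10:
  i=1: C(10,1)·!9 = 10·133496 = 1334960
  i=2: C(10,2)·!8 = 45·14833 = 667485
  i=3: C(10,3)·!7 = 120·1854 = 222480
  i=4: C(10,4)·!6 = 210·265 = 55650
  i=5: C(10,5)·!5 = 252·44 = 11088
  i=6: C(10,6)·!4 = 210·9 = 1890
  i=7: C(10,7)·!3 = 120·2 = 240
  i=8: C(10,8)·!2 = 45·1 = 45
  i=9: C(10,9)·!1 = 10·0 = 0
  i=10: C(10,10)·!0 = 1·1 = 1
Total = 2293839.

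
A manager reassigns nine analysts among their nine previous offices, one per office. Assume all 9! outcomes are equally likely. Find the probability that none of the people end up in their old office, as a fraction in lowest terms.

16687/45360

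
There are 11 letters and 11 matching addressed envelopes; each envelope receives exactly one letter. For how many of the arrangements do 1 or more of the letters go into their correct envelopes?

25232230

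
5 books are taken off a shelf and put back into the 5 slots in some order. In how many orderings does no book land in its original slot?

Use !n = n·!(n-1) + (-1)^n.
!5 = 5·9 - 1 = 44

44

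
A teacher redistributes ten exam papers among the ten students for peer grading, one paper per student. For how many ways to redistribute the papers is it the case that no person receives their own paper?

!10 is the nearest integer to 10!/e.
10! = 3628800, and 3628800/e ≈ 1334960.92, so !10 = 1334961.

1334961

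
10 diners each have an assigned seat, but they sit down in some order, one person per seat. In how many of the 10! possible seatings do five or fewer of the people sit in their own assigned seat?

3626624

# with exactly i fixed is C(10,i)·!(10-i); sum over i=0..5:
  i=0: C(10,0)·!10 = 1·1334961 = 1334961
  i=1: C(10,1)·!9 = 10·133496 = 1334960
  i=2: C(10,2)·!8 = 45·14833 = 667485
  i=3: C(10,3)·!7 = 120·1854 = 222480
  i=4: C(10,4)·!6 = 210·265 = 55650
  i=5: C(10,5)·!5 = 252·44 = 11088
Total = 3626624.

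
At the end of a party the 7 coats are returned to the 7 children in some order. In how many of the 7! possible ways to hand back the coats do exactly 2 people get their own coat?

Choose which 2 of the 7 are fixed: C(7,2) = 21.
The remaining 5 must be deranged: !5 = 44.
Total: 21 × 44 = 924.

924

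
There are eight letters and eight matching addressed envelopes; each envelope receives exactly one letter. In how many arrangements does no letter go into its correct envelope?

14833

Use !n = (n-1)(!(n-1) + !(n-2)).
!8 = 7·(1854 + 265) = 7·2119 = 14833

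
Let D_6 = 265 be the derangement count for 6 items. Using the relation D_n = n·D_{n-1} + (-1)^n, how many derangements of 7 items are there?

D_7 = 7·265 - 1 = 1854.

1854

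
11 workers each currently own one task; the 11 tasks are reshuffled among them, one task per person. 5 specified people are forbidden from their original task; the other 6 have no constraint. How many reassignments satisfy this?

Let A_j be the event that the j-th constrained one is fixed. By inclusion-exclusion over the 5 events:
Σ_{j=0}^{5} (-1)^j C(5,j)(11-j)!
= C(5,0)·11! - C(5,1)·10! + C(5,2)·9! - C(5,3)·8! + C(5,4)·7! - C(5,5)·6!
= 39916800 - 18144000 + 3628800 - 403200 + 25200 - 720
= 25022880

25022880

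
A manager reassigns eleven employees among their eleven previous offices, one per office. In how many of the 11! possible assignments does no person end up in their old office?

14684570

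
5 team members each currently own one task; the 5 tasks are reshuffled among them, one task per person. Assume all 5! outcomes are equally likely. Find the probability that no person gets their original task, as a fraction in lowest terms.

11/30

Favorable outcomes: !5 = 44.
Total outcomes: 5! = 120.
Probability = 44/120 = 11/30.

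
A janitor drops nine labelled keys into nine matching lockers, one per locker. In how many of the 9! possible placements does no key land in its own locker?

133496

Use !n = n·!(n-1) + (-1)^n.
!9 = 9·14833 - 1 = 133496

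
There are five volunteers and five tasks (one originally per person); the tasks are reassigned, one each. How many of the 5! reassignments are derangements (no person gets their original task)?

44

The subfactorial !5 = [5!/e] (nearest integer).
5! = 120, and 120/e ≈ 44.15, so !5 = 44.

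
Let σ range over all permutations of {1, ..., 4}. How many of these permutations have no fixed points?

!4 is the nearest integer to 4!/e.
4! = 24, and 24/e ≈ 8.83, so !4 = 9.

9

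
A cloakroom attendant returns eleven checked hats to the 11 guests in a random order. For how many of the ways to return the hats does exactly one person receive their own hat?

Choose which one of the 11 is fixed: C(11,1) = 11.
The other 10 form a derangement: !10 = 1334961.
Total: 11 × 1334961 = 14684571.

14684571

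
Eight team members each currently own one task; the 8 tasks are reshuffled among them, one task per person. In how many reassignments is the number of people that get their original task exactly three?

2464

Choose which 3 of the 8 are fixed: C(8,3) = 56.
The other 5 form a derangement: !5 = 44.
Total: 56 × 44 = 2464.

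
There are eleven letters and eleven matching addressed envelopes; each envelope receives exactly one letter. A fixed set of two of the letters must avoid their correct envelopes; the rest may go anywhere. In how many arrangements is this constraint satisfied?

33022080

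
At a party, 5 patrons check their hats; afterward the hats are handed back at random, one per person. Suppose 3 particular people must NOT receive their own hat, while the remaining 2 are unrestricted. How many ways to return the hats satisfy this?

64

Let A_j be the event that the j-th constrained one is fixed. By inclusion-exclusion over the 3 events:
Σ_{j=0}^{3} (-1)^j C(3,j)(5-j)!
= C(3,0)·5! - C(3,1)·4! + C(3,2)·3! - C(3,3)·2!
= 120 - 72 + 18 - 2
= 64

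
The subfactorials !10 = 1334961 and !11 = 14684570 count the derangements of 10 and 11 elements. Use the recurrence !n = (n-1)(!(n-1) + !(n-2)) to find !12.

176214841

!12 = (12-1)·(!11 + !10) = 11·(14684570 + 1334961) = 11·16019531 = 176214841.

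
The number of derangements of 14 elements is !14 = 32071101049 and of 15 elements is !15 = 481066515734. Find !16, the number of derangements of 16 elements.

7697064251745

!16 = (16-1)·(!15 + !14) = 15·(481066515734 + 32071101049) = 15·513137616783 = 7697064251745.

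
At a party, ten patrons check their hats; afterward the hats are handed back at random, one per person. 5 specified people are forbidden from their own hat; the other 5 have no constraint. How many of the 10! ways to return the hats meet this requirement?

Inclusion-exclusion on the 5 forbidden self-matches:
Σ_{j=0}^{5} (-1)^j C(5,j)(10-j)!
= C(5,0)·10! - C(5,1)·9! + C(5,2)·8! - C(5,3)·7! + C(5,4)·6! - C(5,5)·5!
= 3628800 - 1814400 + 403200 - 50400 + 3600 - 120
= 2170680

2170680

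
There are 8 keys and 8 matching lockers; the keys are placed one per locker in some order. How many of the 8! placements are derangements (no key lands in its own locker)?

!8 is the nearest integer to 8!/e.
8! = 40320, and 40320/e ≈ 14832.90, so !8 = 14833.

14833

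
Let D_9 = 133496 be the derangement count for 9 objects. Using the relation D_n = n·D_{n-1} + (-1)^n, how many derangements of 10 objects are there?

1334961

D_10 = 10·133496 + 1 = 1334961.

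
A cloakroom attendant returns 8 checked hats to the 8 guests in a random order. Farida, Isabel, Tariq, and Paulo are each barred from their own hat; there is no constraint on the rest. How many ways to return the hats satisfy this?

24024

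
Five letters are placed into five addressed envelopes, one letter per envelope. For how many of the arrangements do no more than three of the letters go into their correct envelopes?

# with exactly i fixed is C(5,i)·!(5-i); sum over i=0..3:
  i=0: C(5,0)·!5 = 1·44 = 44
  i=1: C(5,1)·!4 = 5·9 = 45
  i=2: C(5,2)·!3 = 10·2 = 20
  i=3: C(5,3)·!2 = 10·1 = 10
Total = 119.

119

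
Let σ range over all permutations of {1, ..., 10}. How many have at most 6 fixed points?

# with exactly i fixed is C(10,i)·!(10-i); sum over i=0..6:
  i=0: C(10,0)·!10 = 1·1334961 = 1334961
  i=1: C(10,1)·!9 = 10·133496 = 1334960
  i=2: C(10,2)·!8 = 45·14833 = 667485
  i=3: C(10,3)·!7 = 120·1854 = 222480
  i=4: C(10,4)·!6 = 210·265 = 55650
  i=5: C(10,5)·!5 = 252·44 = 11088
  i=6: C(10,6)·!4 = 210·9 = 1890
Total = 3628514.

3628514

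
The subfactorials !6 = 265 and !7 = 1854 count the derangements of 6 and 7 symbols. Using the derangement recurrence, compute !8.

14833

!8 = (8-1)·(!7 + !6) = 7·(1854 + 265) = 7·2119 = 14833.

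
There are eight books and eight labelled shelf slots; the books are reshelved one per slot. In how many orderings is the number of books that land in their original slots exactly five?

112

Choose which 5 of the 8 are fixed: C(8,5) = 56.
The remaining 3 must be deranged: !3 = 2.
Total: 56 × 2 = 112.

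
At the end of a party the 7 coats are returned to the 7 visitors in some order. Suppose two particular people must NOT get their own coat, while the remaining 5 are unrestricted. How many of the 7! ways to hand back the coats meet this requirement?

Inclusion-exclusion on the 2 forbidden self-matches:
Σ_{j=0}^{2} (-1)^j C(2,j)(7-j)!
= C(2,0)·7! - C(2,1)·6! + C(2,2)·5!
= 5040 - 1440 + 120
= 3720

3720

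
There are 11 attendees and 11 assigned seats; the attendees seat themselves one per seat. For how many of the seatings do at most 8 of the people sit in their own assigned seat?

39916744

Sum C(11,i)·!(11-i) for i = 0..8:
  i=0: C(11,0)·!11 = 1·14684570 = 14684570
  i=1: C(11,1)·!10 = 11·1334961 = 14684571
  i=2: C(11,2)·!9 = 55·133496 = 7342280
  i=3: C(11,3)·!8 = 165·14833 = 2447445
  i=4: C(11,4)·!7 = 330·1854 = 611820
  i=5: C(11,5)·!6 = 462·265 = 122430
  i=6: C(11,6)·!5 = 462·44 = 20328
  i=7: C(11,7)·!4 = 330·9 = 2970
  i=8: C(11,8)·!3 = 165·2 = 330
Total = 39916744.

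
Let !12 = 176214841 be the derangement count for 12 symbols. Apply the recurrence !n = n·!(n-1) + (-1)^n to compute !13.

!13 = 13·176214841 - 1 = 2290792932.

2290792932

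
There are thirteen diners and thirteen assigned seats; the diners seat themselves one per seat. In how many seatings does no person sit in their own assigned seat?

2290792932

Recurrence: !13 = 13·!12 + (-1)^13.
!13 = 13·176214841 - 1 = 2290792932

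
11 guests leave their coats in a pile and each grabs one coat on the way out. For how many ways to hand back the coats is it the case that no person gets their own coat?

14684570

The number of derangements of 11 is !11 = Σ_{k=0}^{11} (-1)^k·11!/k!
= 11! - 11!/1! + 11!/2! - 11!/3! + 11!/4! - 11!/5! + 11!/6! - 11!/7! + 11!/8! - 11!/9! + 11!/10! - 11!/11!
= 39916800 - 39916800 + 19958400 - 6652800 + 1663200 - 332640 + 55440 - 7920 + 990 - 110 + 11 - 1
= 14684570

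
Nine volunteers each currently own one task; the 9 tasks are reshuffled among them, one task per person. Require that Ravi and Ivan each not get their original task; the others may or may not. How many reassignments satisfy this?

Inclusion-exclusion on the 2 forbidden self-matches:
Σ_{j=0}^{2} (-1)^j C(2,j)(9-j)!
= C(2,0)·9! - C(2,1)·8! + C(2,2)·7!
= 362880 - 80640 + 5040
= 287280

287280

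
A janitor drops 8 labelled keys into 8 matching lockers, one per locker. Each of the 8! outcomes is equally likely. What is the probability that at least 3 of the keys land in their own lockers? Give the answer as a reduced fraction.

647/8064

Favorable outcomes: Σ_{i≥3} C(8,i)·!(8-i) = 56·44 + 70·9 + 56·2 + 28·1 + 8·0 + 1·1 = 3235.
Total outcomes: 8! = 40320.
Probability = 3235/40320 = 647/8064.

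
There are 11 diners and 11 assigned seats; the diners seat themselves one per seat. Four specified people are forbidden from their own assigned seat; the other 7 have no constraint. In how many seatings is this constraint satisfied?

Inclusion-exclusion on the 4 forbidden self-matches:
Σ_{j=0}^{4} (-1)^j C(4,j)(11-j)!
= C(4,0)·11! - C(4,1)·10! + C(4,2)·9! - C(4,3)·8! + C(4,4)·7!
= 39916800 - 14515200 + 2177280 - 161280 + 5040
= 27422640

27422640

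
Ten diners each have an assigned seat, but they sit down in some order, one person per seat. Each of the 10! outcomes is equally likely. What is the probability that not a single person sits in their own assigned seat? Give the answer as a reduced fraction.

16481/44800

Favorable outcomes: !10 = 1334961.
Total outcomes: 10! = 3628800.
Probability = 1334961/3628800 = 16481/44800.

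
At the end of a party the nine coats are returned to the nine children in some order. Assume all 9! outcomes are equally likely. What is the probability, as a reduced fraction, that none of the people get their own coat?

Favorable outcomes: !9 = 133496.
Total outcomes: 9! = 362880.
Probability = 133496/362880 = 16687/45360.

16687/45360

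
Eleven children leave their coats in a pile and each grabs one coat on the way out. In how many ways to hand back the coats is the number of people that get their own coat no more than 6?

39913444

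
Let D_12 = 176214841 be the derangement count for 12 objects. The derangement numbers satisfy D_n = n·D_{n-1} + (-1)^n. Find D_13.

D_13 = 13·176214841 - 1 = 2290792932.

2290792932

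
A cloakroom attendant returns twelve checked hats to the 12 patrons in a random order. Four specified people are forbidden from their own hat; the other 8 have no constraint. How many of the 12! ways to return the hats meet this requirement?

Let A_j be the event that the j-th constrained one is fixed. By inclusion-exclusion over the 4 events:
Σ_{j=0}^{4} (-1)^j C(4,j)(12-j)!
= C(4,0)·12! - C(4,1)·11! + C(4,2)·10! - C(4,3)·9! + C(4,4)·8!
= 479001600 - 159667200 + 21772800 - 1451520 + 40320
= 339696000

339696000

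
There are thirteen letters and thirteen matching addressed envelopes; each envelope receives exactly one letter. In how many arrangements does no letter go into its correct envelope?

2290792932

Recurrence: !13 = 12·(!12 + !11).
!13 = 12·(176214841 + 14684570) = 12·190899411 = 2290792932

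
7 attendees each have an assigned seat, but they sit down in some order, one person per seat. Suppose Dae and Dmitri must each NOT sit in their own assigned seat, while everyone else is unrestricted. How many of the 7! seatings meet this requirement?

3720

Let A_j be the event that the j-th constrained one is fixed. By inclusion-exclusion over the 2 events:
Σ_{j=0}^{2} (-1)^j C(2,j)(7-j)!
= C(2,0)·7! - C(2,1)·6! + C(2,2)·5!
= 5040 - 1440 + 120
= 3720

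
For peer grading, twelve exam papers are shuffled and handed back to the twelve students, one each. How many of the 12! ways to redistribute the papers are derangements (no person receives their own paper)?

176214841

By inclusion-exclusion, !12 = Σ (-1)^k · 12!/k! for k=0..12
= 12! - 12!/1! + 12!/2! - 12!/3! + 12!/4! - 12!/5! + 12!/6! - 12!/7! + 12!/8! - 12!/9! + 12!/10! - 12!/11! + 12!/12!
= 479001600 - 479001600 + 239500800 - 79833600 + 19958400 - 3991680 + 665280 - 95040 + 11880 - 1320 + 132 - 12 + 1
= 176214841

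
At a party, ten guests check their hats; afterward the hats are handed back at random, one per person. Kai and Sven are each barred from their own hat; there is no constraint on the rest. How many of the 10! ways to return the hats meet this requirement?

Let A_j be the event that the j-th constrained one is fixed. By inclusion-exclusion over the 2 events:
Σ_{j=0}^{2} (-1)^j C(2,j)(10-j)!
= C(2,0)·10! - C(2,1)·9! + C(2,2)·8!
= 3628800 - 725760 + 40320
= 2943360

2943360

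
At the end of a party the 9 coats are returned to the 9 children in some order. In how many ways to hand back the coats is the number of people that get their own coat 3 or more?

Sum C(9,i)·!(9-i) for i = 3..9:
  i=3: C(9,3)·!6 = 84·265 = 22260
  i=4: C(9,4)·!5 = 126·44 = 5544
  i=5: C(9,5)·!4 = 126·9 = 1134
  i=6: C(9,6)·!3 = 84·2 = 168
  i=7: C(9,7)·!2 = 36·1 = 36
  i=8: C(9,8)·!1 = 9·0 = 0
  i=9: C(9,9)·!0 = 1·1 = 1
Total = 29143.

29143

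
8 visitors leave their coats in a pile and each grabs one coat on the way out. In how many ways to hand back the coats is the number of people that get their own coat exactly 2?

7420

Choose which 2 of the 8 are fixed: C(8,2) = 28.
The remaining 6 must be deranged: !6 = 265.
Total: 28 × 265 = 7420.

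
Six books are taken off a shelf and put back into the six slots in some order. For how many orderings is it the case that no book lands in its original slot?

265

The subfactorial !6 = [6!/e] (nearest integer).
6! = 720, and 720/e ≈ 264.87, so !6 = 265.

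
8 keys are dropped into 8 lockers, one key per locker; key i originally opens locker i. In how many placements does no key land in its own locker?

!8 = 8! · Σ_{k=0}^{8} (-1)^k/k!
= 8! - 8!/1! + 8!/2! - 8!/3! + 8!/4! - 8!/5! + 8!/6! - 8!/7! + 8!/8!
= 40320 - 40320 + 20160 - 6720 + 1680 - 336 + 56 - 8 + 1
= 14833

14833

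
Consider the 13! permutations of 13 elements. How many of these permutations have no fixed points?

!13 is the nearest integer to 13!/e.
13! = 6227020800, and 6227020800/e ≈ 2290792932.07, so !13 = 2290792932.

2290792932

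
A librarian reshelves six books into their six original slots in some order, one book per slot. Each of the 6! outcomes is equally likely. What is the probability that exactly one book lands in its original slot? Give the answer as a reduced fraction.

11/30

Favorable outcomes: C(6,1)·!5 = 6·44 = 264.
Total outcomes: 6! = 720.
Probability = 264/720 = 11/30.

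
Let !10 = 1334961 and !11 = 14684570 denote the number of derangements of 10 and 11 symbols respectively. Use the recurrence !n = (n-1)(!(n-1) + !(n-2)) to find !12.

!12 = (12-1)·(!11 + !10) = 11·(14684570 + 1334961) = 11·16019531 = 176214841.

176214841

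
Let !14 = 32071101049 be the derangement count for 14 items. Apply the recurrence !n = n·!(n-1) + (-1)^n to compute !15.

481066515734

!15 = 15·32071101049 - 1 = 481066515734.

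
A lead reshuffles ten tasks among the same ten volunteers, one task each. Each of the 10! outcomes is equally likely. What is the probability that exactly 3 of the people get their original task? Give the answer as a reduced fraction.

103/1680

Favorable outcomes: C(10,3)·!7 = 120·1854 = 222480.
Total outcomes: 10! = 3628800.
Probability = 222480/3628800 = 103/1680.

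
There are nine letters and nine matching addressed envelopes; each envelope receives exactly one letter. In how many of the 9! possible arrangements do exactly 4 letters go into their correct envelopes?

5544

Pick the 4 fixed positions: C(9,4) = 126 ways.
The other 5 form a derangement: !5 = 44.
Total: 126 × 44 = 5544.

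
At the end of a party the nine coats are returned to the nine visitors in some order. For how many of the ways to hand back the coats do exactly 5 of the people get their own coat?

1134

Pick the 5 fixed positions: C(9,5) = 126 ways.
The remaining 4 must be deranged: !4 = 9.
Total: 126 × 9 = 1134.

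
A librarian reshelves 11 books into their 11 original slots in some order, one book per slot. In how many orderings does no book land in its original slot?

!11 is the nearest integer to 11!/e.
11! = 39916800, and 39916800/e ≈ 14684570.08, so !11 = 14684570.

14684570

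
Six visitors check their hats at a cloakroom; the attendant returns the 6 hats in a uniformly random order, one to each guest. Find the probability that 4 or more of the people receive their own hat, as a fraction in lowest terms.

1/45

Favorable outcomes: Σ_{i≥4} C(6,i)·!(6-i) = 15·1 + 6·0 + 1·1 = 16.
Total outcomes: 6! = 720.
Probability = 16/720 = 1/45.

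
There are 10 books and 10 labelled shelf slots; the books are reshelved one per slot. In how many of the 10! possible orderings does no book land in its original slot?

The number of derangements of 10 is !10 = Σ_{k=0}^{10} (-1)^k·10!/k!
= 10! - 10!/1! + 10!/2! - 10!/3! + 10!/4! - 10!/5! + 10!/6! - 10!/7! + 10!/8! - 10!/9! + 10!/10!
= 3628800 - 3628800 + 1814400 - 604800 + 151200 - 30240 + 5040 - 720 + 90 - 10 + 1
= 1334961

1334961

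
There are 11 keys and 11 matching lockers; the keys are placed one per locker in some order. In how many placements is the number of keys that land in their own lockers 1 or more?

Sum C(11,i)·!(11-i) for i = 1..11:
  i=1: C(11,1)·!10 = 11·1334961 = 14684571
  i=2: C(11,2)·!9 = 55·133496 = 7342280
  i=3: C(11,3)·!8 = 165·14833 = 2447445
  i=4: C(11,4)·!7 = 330·1854 = 611820
  i=5: C(11,5)·!6 = 462·265 = 122430
  i=6: C(11,6)·!5 = 462·44 = 20328
  i=7: C(11,7)·!4 = 330·9 = 2970
  i=8: C(11,8)·!3 = 165·2 = 330
  i=9: C(11,9)·!2 = 55·1 = 55
  i=10: C(11,10)·!1 = 11·0 = 0
  i=11: C(11,11)·!0 = 1·1 = 1
Total = 25232230.

25232230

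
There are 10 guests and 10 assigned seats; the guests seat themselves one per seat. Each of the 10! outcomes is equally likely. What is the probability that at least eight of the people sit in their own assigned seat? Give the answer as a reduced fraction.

23/1814400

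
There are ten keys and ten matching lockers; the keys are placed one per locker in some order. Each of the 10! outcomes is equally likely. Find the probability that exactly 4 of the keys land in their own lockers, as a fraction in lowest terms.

Favorable outcomes: C(10,4)·!6 = 210·265 = 55650.
Total outcomes: 10! = 3628800.
Probability = 55650/3628800 = 53/3456.

53/3456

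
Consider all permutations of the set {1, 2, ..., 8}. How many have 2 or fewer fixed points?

37085

# with exactly i fixed is C(8,i)·!(8-i); sum over i=0..2:
  i=0: C(8,0)·!8 = 1·14833 = 14833
  i=1: C(8,1)·!7 = 8·1854 = 14832
  i=2: C(8,2)·!6 = 28·265 = 7420
Total = 37085.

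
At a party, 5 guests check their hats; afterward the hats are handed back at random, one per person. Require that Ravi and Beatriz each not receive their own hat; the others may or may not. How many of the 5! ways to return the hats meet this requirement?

78

Let A_j be the event that the j-th constrained one is fixed. By inclusion-exclusion over the 2 events:
Σ_{j=0}^{2} (-1)^j C(2,j)(5-j)!
= C(2,0)·5! - C(2,1)·4! + C(2,2)·3!
= 120 - 48 + 6
= 78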